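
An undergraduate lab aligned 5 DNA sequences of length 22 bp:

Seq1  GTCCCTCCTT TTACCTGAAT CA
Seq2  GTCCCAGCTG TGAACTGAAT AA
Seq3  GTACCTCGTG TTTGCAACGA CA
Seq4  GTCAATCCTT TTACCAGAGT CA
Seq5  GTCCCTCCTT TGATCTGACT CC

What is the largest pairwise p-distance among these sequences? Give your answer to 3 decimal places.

0.591

Pairwise Hamming distances:
  Seq1 vs Seq2: 6
  Seq1 vs Seq3: 10
  Seq1 vs Seq4: 4
  Seq1 vs Seq5: 4
  Seq2 vs Seq3: 13
  Seq2 vs Seq4: 10
  Seq2 vs Seq5: 7
  Seq3 vs Seq4: 10
  Seq3 vs Seq5: 12
  Seq4 vs Seq5: 7
The largest is 13 mismatches, between Seq2 and Seq3; p = 13/22 = 0.591.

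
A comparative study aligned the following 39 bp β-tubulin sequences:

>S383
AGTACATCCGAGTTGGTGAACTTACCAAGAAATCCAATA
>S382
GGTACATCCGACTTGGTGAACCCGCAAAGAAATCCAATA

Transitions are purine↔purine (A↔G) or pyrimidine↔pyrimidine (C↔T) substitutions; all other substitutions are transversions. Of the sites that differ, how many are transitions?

4

The sequences differ at positions 1 (A/G, transition), 12 (G/C, transversion), 22 (T/C, transition), 23 (T/C, transition), 24 (A/G, transition), 26 (C/A, transversion).
Of the 6 differences, 4 transitions and 2 transversions, so the answer is 4.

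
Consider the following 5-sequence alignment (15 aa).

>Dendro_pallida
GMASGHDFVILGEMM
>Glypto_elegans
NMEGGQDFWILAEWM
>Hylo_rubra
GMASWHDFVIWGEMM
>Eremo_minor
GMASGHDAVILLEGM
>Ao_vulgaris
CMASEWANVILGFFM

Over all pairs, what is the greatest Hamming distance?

Pairwise Hamming distances:
  Dendro_pallida vs Glypto_elegans: 7
  Dendro_pallida vs Hylo_rubra: 2
  Dendro_pallida vs Eremo_minor: 3
  Dendro_pallida vs Ao_vulgaris: 7
  Glypto_elegans vs Hylo_rubra: 9
  Glypto_elegans vs Eremo_minor: 8
  Glypto_elegans vs Ao_vulgaris: 11
  Hylo_rubra vs Eremo_minor: 5
  Hylo_rubra vs Ao_vulgaris: 8
  Eremo_minor vs Ao_vulgaris: 8
The largest is 11, between Glypto_elegans and Ao_vulgaris.

11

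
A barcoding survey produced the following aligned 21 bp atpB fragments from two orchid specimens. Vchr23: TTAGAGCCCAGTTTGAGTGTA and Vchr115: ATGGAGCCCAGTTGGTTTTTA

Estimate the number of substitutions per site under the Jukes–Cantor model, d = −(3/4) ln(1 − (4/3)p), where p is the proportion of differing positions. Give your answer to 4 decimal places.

Mismatches occur at site 1 (T→A), site 3 (A→G), site 14 (T→G), site 16 (A→T), site 17 (G→T), site 19 (G→T).
p = 6/21 = 0.285714.
d = −0.75 · ln(1 − (4/3)·0.285714) = −0.75 · ln(0.619048) = −0.75 · (-0.479572) = 0.3597.

0.3597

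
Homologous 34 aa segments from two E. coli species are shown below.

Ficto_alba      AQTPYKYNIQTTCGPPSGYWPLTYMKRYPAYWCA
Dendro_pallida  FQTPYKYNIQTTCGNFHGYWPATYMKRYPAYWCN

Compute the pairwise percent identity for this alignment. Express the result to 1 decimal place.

Differing sites — 1:A/F; 15:P/N; 16:P/F; 17:S/H; 22:L/A; 34:A/N.
28 of the 34 sites match, so the percent identity is 28/34 × 100 = 82.4%.

82.4%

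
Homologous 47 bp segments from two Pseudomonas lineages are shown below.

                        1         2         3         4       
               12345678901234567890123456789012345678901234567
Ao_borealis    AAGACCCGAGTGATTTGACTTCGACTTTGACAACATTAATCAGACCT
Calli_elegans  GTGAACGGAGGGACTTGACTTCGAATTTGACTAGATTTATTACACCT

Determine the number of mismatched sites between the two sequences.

12

Mismatches occur at site 1 (A↔G), site 2 (A↔T), site 5 (C↔A), site 7 (C↔G), site 11 (T↔G), site 14 (T↔C), site 25 (C↔A), site 32 (A↔T), site 34 (C↔G), site 38 (A↔T), site 41 (C↔T), site 43 (G↔C).
That gives 12 mismatches out of 47 aligned sites, so the Hamming distance is 12.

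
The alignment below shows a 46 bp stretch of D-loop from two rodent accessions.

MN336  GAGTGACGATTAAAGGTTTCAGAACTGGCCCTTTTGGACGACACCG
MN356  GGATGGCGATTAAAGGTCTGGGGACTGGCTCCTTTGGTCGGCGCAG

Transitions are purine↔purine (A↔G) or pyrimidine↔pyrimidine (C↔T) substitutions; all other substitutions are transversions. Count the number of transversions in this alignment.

The sequences differ at positions 2 (A/G, transition), 3 (G/A, transition), 6 (A/G, transition), 18 (T/C, transition), 20 (C/G, transversion), 21 (A/G, transition), 23 (A/G, transition), 30 (C/T, transition), 32 (T/C, transition), 38 (A/T, transversion), 41 (A/G, transition), 43 (A/G, transition), 45 (C/A, transversion).
Of the 13 differences, 10 transitions and 3 transversions, so the answer is 3.

3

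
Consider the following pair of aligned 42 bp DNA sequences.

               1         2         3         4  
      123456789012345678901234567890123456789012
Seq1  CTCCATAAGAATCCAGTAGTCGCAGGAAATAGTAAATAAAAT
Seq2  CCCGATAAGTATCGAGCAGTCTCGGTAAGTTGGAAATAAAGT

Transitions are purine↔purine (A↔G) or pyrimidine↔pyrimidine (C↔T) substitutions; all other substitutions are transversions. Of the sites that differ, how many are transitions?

5

Differing sites — 2:T/C (Ti); 4:C/G (Tv); 10:A/T (Tv); 14:C/G (Tv); 17:T/C (Ti); 22:G/T (Tv); 24:A/G (Ti); 26:G/T (Tv); 29:A/G (Ti); 31:A/T (Tv); 33:T/G (Tv); 41:A/G (Ti).
Of the 12 differences, 5 transitions and 7 transversions, so the answer is 5.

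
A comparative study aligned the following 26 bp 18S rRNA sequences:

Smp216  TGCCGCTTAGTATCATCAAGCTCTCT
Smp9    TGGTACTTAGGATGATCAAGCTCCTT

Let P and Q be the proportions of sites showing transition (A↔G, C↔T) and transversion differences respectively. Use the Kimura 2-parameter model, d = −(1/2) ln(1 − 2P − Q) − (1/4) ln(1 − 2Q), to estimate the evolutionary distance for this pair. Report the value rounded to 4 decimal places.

The sequences differ at positions 3 (C/G, transversion), 4 (C/T, transition), 5 (G/A, transition), 11 (T/G, transversion), 14 (C/G, transversion), 24 (T/C, transition), 25 (C/T, transition).
Of the 7 differences, 4 transitions and 3 transversions over 26 sites: P = 4/26 = 0.153846, Q = 3/26 = 0.115385.
d = −0.5·ln(0.576923) − 0.25·ln(0.769230) = −0.5·(-0.550046) − 0.25·(-0.262365) = 0.3406.

0.3406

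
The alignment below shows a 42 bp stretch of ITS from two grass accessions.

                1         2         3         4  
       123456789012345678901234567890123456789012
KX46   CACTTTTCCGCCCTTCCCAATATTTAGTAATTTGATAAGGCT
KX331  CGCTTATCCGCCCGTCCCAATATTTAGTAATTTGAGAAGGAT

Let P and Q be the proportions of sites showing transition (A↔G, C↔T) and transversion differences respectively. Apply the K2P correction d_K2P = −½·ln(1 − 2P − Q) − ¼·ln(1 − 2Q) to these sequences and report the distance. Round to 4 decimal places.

Differing sites — 2:A/G (Ti); 6:T/A (Tv); 14:T/G (Tv); 36:T/G (Tv); 41:C/A (Tv).
Of the 5 differences, 1 transition and 4 transversions over 42 sites: P = 1/42 = 0.023810, Q = 4/42 = 0.095238.
d = −0.5·ln(0.857142) − 0.25·ln(0.809524) = −0.5·(-0.154152) − 0.25·(-0.211309) = 0.1299.

0.1299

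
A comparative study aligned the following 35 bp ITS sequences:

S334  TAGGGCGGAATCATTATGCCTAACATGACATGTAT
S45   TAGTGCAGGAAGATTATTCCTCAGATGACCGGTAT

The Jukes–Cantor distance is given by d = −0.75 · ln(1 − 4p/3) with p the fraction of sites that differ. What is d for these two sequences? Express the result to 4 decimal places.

0.3597

Mismatches occur at site 4 (G↔T), site 7 (G↔A), site 9 (A↔G), site 11 (T↔A), site 12 (C↔G), site 18 (G↔T), site 22 (A↔C), site 24 (C↔G), site 30 (A↔C), site 31 (T↔G).
p = 10/35 = 0.285714.
d = −0.75 · ln(1 − (4/3)·0.285714) = −0.75 · ln(0.619048) = −0.75 · (-0.479572) = 0.3597.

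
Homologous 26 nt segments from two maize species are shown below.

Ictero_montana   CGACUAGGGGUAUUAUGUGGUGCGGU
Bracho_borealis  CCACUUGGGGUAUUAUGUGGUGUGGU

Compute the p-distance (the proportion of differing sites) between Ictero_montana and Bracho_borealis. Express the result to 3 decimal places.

The sequences differ at positions 2 (G/C), 6 (A/U), 23 (C/U).
There are 3 differences over 26 sites, so p = 3/26 = 0.115.

0.115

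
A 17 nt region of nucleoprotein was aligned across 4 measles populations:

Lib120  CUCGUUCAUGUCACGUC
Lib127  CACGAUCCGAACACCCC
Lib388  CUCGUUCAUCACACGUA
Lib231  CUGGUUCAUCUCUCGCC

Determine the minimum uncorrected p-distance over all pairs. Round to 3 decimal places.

0.176

Pairwise Hamming distances:
  Lib120 vs Lib127: 8
  Lib120 vs Lib388: 3
  Lib120 vs Lib231: 4
  Lib127 vs Lib388: 8
  Lib127 vs Lib231: 9
  Lib388 vs Lib231: 5
The smallest is 3 mismatches, between Lib120 and Lib388; p = 3/17 = 0.176.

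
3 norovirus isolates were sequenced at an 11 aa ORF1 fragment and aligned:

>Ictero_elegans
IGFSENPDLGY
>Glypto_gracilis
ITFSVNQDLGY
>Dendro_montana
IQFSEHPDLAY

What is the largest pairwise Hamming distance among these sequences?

Pairwise Hamming distances:
  Ictero_elegans vs Glypto_gracilis: 3
  Ictero_elegans vs Dendro_montana: 3
  Glypto_gracilis vs Dendro_montana: 5
The largest is 5, between Glypto_gracilis and Dendro_montana.

5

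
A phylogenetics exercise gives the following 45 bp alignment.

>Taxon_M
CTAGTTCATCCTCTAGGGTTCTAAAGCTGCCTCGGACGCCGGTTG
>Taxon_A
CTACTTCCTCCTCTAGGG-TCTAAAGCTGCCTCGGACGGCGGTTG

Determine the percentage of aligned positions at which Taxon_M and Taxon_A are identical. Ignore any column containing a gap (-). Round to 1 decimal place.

93.2%

Excluding the 1 gap column leaves 44 comparable sites.
Mismatches occur at site 4 (G↔C), site 8 (A↔C), site 39 (C↔G).
41 of the 44 comparable sites match, so the percent identity is 41/44 × 100 = 93.2%.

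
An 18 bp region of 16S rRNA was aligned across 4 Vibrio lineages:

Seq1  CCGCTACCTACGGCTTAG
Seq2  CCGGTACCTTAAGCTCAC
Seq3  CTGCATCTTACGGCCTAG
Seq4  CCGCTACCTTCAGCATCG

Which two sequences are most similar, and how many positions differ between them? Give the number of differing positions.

Pairwise Hamming distances:
  Seq1 vs Seq2: 6
  Seq1 vs Seq3: 5
  Seq1 vs Seq4: 4
  Seq2 vs Seq3: 11
  Seq2 vs Seq4: 6
  Seq3 vs Seq4: 8
The smallest is 4, between Seq1 and Seq4.

4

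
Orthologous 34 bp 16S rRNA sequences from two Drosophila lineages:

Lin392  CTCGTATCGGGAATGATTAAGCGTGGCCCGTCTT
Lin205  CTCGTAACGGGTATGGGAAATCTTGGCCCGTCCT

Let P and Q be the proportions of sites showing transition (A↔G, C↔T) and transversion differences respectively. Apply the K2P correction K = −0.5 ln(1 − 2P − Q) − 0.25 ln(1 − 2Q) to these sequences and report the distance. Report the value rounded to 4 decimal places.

0.2830

Differing sites — 7:T/A (Tv); 12:A/T (Tv); 16:A/G (Ti); 17:T/G (Tv); 18:T/A (Tv); 21:G/T (Tv); 23:G/T (Tv); 33:T/C (Ti).
Of the 8 differences, 2 transitions and 6 transversions over 34 sites: P = 2/34 = 0.058824, Q = 6/34 = 0.176471.
d = −0.5·ln(0.705881) − 0.25·ln(0.647058) = −0.5·(-0.348309) − 0.25·(-0.435319) = 0.2830.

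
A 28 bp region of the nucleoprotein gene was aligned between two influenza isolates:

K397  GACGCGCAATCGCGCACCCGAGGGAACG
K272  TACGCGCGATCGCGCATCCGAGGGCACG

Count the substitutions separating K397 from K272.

The sequences differ at positions 1 (G/T), 8 (A/G), 17 (C/T), 25 (A/C).
That gives 4 mismatches out of 28 aligned sites, so the Hamming distance is 4.

4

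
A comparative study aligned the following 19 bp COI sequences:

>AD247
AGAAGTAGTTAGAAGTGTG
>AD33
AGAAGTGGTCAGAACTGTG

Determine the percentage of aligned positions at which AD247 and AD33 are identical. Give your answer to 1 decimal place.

Differing sites — 7:A/G; 10:T/C; 15:G/C.
16 of the 19 sites match, so the percent identity is 16/19 × 100 = 84.2%.

84.2%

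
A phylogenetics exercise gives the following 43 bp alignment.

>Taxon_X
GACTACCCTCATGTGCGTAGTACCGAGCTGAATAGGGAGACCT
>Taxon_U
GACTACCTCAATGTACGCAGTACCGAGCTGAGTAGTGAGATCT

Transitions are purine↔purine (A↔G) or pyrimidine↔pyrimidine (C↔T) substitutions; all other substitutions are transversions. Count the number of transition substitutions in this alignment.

Mismatches occur at site 8 (C→T, transition), site 9 (T→C, transition), site 10 (C→A, transversion), site 15 (G→A, transition), site 18 (T→C, transition), site 32 (A→G, transition), site 36 (G→T, transversion), site 41 (C→T, transition).
Of the 8 differences, 6 transitions and 2 transversions, so the answer is 6.

6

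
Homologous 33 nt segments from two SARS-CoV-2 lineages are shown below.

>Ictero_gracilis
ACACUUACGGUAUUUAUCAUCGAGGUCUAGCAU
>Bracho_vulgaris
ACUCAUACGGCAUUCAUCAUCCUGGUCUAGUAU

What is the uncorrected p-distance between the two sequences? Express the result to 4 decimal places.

Mismatches occur at site 3 (A↔U), site 5 (U↔A), site 11 (U↔C), site 15 (U↔C), site 22 (G↔C), site 23 (A↔U), site 31 (C↔U).
There are 7 differences over 33 sites, so p = 7/33 = 0.2121.

0.2121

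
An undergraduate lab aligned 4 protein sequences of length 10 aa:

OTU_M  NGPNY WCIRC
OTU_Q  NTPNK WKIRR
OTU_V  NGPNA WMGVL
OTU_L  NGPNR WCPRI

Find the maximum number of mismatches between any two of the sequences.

6

Pairwise Hamming distances:
  OTU_M vs OTU_Q: 4
  OTU_M vs OTU_V: 5
  OTU_M vs OTU_L: 3
  OTU_Q vs OTU_V: 6
  OTU_Q vs OTU_L: 5
  OTU_V vs OTU_L: 5
The largest is 6, between OTU_Q and OTU_V.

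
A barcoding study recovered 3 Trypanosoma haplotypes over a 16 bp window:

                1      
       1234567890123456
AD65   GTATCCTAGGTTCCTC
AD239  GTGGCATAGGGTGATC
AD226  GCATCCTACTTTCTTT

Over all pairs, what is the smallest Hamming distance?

Pairwise Hamming distances:
  AD65 vs AD239: 6
  AD65 vs AD226: 5
  AD239 vs AD226: 10
The smallest is 5, between AD65 and AD226.

5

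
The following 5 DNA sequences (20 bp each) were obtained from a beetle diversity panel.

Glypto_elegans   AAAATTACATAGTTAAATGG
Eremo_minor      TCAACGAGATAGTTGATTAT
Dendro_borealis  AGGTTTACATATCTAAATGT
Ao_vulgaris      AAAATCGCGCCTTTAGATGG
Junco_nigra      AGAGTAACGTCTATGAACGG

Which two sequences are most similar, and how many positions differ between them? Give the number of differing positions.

6

Pairwise Hamming distances:
  Glypto_elegans vs Eremo_minor: 9
  Glypto_elegans vs Dendro_borealis: 6
  Glypto_elegans vs Ao_vulgaris: 7
  Glypto_elegans vs Junco_nigra: 9
  Eremo_minor vs Dendro_borealis: 12
  Eremo_minor vs Ao_vulgaris: 15
  Eremo_minor vs Junco_nigra: 14
  Dendro_borealis vs Ao_vulgaris: 11
  Dendro_borealis vs Junco_nigra: 9
  Ao_vulgaris vs Junco_nigra: 9
The smallest is 6, between Glypto_elegans and Dendro_borealis.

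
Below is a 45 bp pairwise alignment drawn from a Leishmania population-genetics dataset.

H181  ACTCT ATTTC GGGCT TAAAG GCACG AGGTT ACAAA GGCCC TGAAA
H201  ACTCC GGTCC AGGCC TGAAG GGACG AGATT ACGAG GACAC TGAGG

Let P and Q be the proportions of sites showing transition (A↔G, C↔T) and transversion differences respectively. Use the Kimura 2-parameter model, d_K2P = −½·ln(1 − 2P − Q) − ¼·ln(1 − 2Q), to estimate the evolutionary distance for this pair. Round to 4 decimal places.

Mismatches occur at site 5 (T/C, transition), site 6 (A/G, transition), site 7 (T/G, transversion), site 9 (T/C, transition), site 11 (G/A, transition), site 15 (T/C, transition), site 17 (A/G, transition), site 22 (C/G, transversion), site 28 (G/A, transition), site 33 (A/G, transition), site 35 (A/G, transition), site 37 (G/A, transition), site 39 (C/A, transversion), site 44 (A/G, transition), site 45 (A/G, transition).
Of the 15 differences, 12 transitions and 3 transversions over 45 sites: P = 12/45 = 0.266667, Q = 3/45 = 0.066667.
d = −0.5·ln(0.399999) − 0.25·ln(0.866666) = −0.5·(-0.916293) − 0.25·(-0.143102) = 0.4939.

0.4939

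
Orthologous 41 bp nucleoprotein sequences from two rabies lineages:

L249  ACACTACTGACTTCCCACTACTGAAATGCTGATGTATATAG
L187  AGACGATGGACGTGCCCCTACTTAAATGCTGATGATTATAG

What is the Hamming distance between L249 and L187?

10

The sequences differ at positions 2 (C/G), 5 (T/G), 7 (C/T), 8 (T/G), 12 (T/G), 14 (C/G), 17 (A/C), 23 (G/T), 35 (T/A), 36 (A/T).
That gives 10 mismatches out of 41 aligned sites, so the Hamming distance is 10.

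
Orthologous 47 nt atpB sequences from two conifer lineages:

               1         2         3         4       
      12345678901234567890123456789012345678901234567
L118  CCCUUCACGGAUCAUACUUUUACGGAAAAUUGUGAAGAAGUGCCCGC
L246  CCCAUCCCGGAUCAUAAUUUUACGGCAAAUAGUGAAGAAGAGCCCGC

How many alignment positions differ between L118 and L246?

Differing sites — 4:U/A; 7:A/C; 17:C/A; 26:A/C; 31:U/A; 41:U/A.
That gives 6 mismatches out of 47 aligned sites, so the Hamming distance is 6.

6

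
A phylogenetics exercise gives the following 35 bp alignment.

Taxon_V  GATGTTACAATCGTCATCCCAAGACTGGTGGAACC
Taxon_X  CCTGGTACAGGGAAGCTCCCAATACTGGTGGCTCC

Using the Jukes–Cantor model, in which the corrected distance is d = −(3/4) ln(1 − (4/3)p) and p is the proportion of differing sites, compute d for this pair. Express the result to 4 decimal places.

Differing sites — 1:G/C; 2:A/C; 5:T/G; 10:A/G; 11:T/G; 12:C/G; 13:G/A; 14:T/A; 15:C/G; 16:A/C; 23:G/T; 32:A/C; 33:A/T.
p = 13/35 = 0.371429.
d = −0.75 · ln(1 − (4/3)·0.371429) = −0.75 · ln(0.504761) = −0.75 · (-0.683670) = 0.5128.

0.5128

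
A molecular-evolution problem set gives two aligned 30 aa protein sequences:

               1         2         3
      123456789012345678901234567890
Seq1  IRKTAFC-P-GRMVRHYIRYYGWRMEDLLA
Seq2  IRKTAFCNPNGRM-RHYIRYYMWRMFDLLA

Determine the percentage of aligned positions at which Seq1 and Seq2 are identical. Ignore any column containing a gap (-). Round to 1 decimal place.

92.6%

Excluding the 3 gap columns leaves 27 comparable sites.
Mismatches occur at site 22 (G↔M), site 26 (E↔F).
25 of the 27 comparable sites match, so the percent identity is 25/27 × 100 = 92.6%.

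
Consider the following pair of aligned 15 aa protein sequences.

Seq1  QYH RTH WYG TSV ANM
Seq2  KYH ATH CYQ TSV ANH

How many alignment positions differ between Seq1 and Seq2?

5

Mismatches occur at site 1 (Q/K), site 4 (R/A), site 7 (W/C), site 9 (G/Q), site 15 (M/H).
That gives 5 mismatches out of 15 aligned sites, so the Hamming distance is 5.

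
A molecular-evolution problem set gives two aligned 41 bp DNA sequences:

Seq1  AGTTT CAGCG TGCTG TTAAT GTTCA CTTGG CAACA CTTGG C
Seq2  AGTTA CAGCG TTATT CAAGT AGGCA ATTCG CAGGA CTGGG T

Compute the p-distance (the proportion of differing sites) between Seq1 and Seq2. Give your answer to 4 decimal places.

0.3902

Differing sites — 5:T/A; 12:G/T; 13:C/A; 15:G/T; 16:T/C; 17:T/A; 19:A/G; 21:G/A; 22:T/G; 23:T/G; 26:C/A; 29:G/C; 33:A/G; 34:C/G; 38:T/G; 41:C/T.
There are 16 differences over 41 sites, so p = 16/41 = 0.3902.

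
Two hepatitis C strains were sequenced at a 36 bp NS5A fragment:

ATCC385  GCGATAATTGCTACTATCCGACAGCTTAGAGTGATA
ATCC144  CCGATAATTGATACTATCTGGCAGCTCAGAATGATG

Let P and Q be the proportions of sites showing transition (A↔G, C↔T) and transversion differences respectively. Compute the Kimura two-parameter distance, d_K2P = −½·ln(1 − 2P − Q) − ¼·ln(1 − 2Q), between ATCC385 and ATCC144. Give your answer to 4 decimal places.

The sequences differ at positions 1 (G/C, transversion), 11 (C/A, transversion), 19 (C/T, transition), 21 (A/G, transition), 27 (T/C, transition), 31 (G/A, transition), 36 (A/G, transition).
Of the 7 differences, 5 transitions and 2 transversions over 36 sites: P = 5/36 = 0.138889, Q = 2/36 = 0.055556.
d = −0.5·ln(0.666666) − 0.25·ln(0.888888) = −0.5·(-0.405466) − 0.25·(-0.117784) = 0.2322.

0.2322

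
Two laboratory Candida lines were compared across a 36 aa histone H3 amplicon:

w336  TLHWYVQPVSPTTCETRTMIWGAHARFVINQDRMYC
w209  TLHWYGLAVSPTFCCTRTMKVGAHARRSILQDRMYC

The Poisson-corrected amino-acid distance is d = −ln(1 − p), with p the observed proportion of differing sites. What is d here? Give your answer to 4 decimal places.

0.3254

Differing sites — 6:V/G; 7:Q/L; 8:P/A; 13:T/F; 15:E/C; 20:I/K; 21:W/V; 27:F/R; 28:V/S; 30:N/L.
p = 10/36 = 0.277778.
d = −ln(1 − 0.277778) = −ln(0.722222) = 0.3254.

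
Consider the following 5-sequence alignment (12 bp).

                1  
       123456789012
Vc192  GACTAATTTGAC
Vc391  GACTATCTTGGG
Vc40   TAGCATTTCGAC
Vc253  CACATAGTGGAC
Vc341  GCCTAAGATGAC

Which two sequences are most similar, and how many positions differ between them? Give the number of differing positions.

Pairwise Hamming distances:
  Vc192 vs Vc391: 4
  Vc192 vs Vc40: 5
  Vc192 vs Vc253: 5
  Vc192 vs Vc341: 3
  Vc391 vs Vc40: 7
  Vc391 vs Vc253: 8
  Vc391 vs Vc341: 6
  Vc40 vs Vc253: 7
  Vc40 vs Vc341: 8
  Vc253 vs Vc341: 6
The smallest is 3, between Vc192 and Vc341.

3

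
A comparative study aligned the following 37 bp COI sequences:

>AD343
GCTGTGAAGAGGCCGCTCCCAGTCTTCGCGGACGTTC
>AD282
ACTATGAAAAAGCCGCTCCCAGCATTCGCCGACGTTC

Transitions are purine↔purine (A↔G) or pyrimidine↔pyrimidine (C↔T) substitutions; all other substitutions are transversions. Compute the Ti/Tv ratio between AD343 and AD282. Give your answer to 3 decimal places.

2.500

The sequences differ at positions 1 (G/A, transition), 4 (G/A, transition), 9 (G/A, transition), 11 (G/A, transition), 23 (T/C, transition), 24 (C/A, transversion), 30 (G/C, transversion).
Of the 7 differences, 5 transitions and 2 transversions, so Ti/Tv = 5/2 = 2.500.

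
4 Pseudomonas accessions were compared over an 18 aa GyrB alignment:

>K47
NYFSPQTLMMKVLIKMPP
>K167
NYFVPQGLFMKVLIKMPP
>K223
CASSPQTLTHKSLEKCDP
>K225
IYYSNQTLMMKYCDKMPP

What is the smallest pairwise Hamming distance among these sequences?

3

Pairwise Hamming distances:
  K47 vs K167: 3
  K47 vs K223: 9
  K47 vs K225: 6
  K167 vs K223: 11
  K167 vs K225: 9
  K223 vs K225: 11
The smallest is 3, between K47 and K167.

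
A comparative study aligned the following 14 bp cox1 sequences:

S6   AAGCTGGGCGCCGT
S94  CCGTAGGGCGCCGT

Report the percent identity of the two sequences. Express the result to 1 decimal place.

The sequences differ at positions 1 (A/C), 2 (A/C), 4 (C/T), 5 (T/A).
10 of the 14 sites match, so the percent identity is 10/14 × 100 = 71.4%.

71.4%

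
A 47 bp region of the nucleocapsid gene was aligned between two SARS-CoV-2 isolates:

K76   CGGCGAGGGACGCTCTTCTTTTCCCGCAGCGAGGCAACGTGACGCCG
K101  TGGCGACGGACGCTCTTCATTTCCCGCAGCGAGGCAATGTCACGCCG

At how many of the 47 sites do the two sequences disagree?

5

The sequences differ at positions 1 (C/T), 7 (G/C), 19 (T/A), 38 (C/T), 41 (G/C).
That gives 5 mismatches out of 47 aligned sites, so the Hamming distance is 5.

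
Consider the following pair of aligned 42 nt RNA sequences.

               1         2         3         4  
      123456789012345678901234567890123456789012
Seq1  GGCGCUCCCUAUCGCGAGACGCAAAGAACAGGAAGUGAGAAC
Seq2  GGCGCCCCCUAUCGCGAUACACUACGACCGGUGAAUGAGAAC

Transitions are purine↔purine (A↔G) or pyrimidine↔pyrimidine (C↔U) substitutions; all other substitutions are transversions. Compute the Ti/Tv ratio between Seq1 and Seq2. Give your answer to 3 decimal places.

1.000

Differing sites — 6:U/C (Ti); 18:G/U (Tv); 21:G/A (Ti); 23:A/U (Tv); 25:A/C (Tv); 28:A/C (Tv); 30:A/G (Ti); 32:G/U (Tv); 33:A/G (Ti); 35:G/A (Ti).
Of the 10 differences, 5 transitions and 5 transversions, so Ti/Tv = 5/5 = 1.000.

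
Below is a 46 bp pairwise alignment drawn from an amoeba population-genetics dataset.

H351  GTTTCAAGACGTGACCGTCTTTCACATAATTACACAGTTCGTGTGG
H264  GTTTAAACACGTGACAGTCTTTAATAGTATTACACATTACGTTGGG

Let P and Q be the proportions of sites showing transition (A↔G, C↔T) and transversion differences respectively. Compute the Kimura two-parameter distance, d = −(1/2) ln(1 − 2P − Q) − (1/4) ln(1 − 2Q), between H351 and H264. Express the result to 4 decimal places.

Mismatches occur at site 5 (C→A, transversion), site 8 (G→C, transversion), site 16 (C→A, transversion), site 23 (C→A, transversion), site 25 (C→T, transition), site 27 (T→G, transversion), site 28 (A→T, transversion), site 37 (G→T, transversion), site 39 (T→A, transversion), site 43 (G→T, transversion), site 44 (T→G, transversion).
Of the 11 differences, 1 transition and 10 transversions over 46 sites: P = 1/46 = 0.021739, Q = 10/46 = 0.217391.
d = −0.5·ln(0.739131) − 0.25·ln(0.565218) = −0.5·(-0.302280) − 0.25·(-0.570544) = 0.2938.

0.2938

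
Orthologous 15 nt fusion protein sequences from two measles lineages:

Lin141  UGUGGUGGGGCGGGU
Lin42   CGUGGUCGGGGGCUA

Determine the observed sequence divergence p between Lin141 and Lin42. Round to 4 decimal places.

The sequences differ at positions 1 (U/C), 7 (G/C), 11 (C/G), 13 (G/C), 14 (G/U), 15 (U/A).
There are 6 differences over 15 sites, so p = 6/15 = 0.4000.

0.4000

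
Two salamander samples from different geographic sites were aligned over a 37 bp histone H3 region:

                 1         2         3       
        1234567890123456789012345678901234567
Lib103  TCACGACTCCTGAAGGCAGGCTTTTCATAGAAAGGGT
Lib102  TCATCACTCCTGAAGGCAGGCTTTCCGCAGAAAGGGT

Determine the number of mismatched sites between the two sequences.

5

The sequences differ at positions 4 (C/T), 5 (G/C), 25 (T/C), 27 (A/G), 28 (T/C).
That gives 5 mismatches out of 37 aligned sites, so the Hamming distance is 5.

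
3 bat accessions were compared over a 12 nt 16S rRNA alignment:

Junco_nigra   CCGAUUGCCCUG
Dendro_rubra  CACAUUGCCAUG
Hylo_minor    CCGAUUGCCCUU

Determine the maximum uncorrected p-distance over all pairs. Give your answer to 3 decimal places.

0.333

Pairwise Hamming distances:
  Junco_nigra vs Dendro_rubra: 3
  Junco_nigra vs Hylo_minor: 1
  Dendro_rubra vs Hylo_minor: 4
The largest is 4 mismatches, between Dendro_rubra and Hylo_minor; p = 4/12 = 0.333.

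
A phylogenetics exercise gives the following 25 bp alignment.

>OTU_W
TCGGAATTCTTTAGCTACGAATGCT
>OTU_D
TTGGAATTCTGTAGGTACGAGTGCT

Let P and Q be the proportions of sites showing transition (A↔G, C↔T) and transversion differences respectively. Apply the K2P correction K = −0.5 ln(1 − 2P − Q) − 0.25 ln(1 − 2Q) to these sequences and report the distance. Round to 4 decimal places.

0.1808

Mismatches occur at site 2 (C→T, transition), site 11 (T→G, transversion), site 15 (C→G, transversion), site 21 (A→G, transition).
Of the 4 differences, 2 transitions and 2 transversions over 25 sites: P = 2/25 = 0.080000, Q = 2/25 = 0.080000.
d = −0.5·ln(0.760000) − 0.25·ln(0.840000) = −0.5·(-0.274437) − 0.25·(-0.174353) = 0.1808.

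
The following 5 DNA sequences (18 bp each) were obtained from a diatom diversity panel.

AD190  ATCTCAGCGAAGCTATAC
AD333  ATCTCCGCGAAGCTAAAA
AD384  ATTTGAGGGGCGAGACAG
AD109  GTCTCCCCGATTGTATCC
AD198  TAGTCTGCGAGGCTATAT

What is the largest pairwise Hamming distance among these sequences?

14

Pairwise Hamming distances:
  AD190 vs AD333: 3
  AD190 vs AD384: 9
  AD190 vs AD109: 7
  AD190 vs AD198: 6
  AD333 vs AD384: 10
  AD333 vs AD109: 8
  AD333 vs AD198: 7
  AD384 vs AD109: 14
  AD384 vs AD198: 12
  AD109 vs AD198: 10
The largest is 14, between AD384 and AD109.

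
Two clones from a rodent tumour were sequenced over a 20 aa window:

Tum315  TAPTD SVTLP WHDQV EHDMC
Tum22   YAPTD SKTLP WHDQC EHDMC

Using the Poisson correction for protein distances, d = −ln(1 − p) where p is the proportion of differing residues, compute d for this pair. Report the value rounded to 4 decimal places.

Mismatches occur at site 1 (T↔Y), site 7 (V↔K), site 15 (V↔C).
p = 3/20 = 0.150000.
d = −ln(1 − 0.150000) = −ln(0.850000) = 0.1625.

0.1625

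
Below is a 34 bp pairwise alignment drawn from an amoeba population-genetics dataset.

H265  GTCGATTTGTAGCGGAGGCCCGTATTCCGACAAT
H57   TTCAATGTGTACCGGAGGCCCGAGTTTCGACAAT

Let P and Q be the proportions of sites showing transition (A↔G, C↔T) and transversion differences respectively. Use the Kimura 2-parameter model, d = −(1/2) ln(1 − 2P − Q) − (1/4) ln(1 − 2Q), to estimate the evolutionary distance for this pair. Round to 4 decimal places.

0.2412

Differing sites — 1:G/T (Tv); 4:G/A (Ti); 7:T/G (Tv); 12:G/C (Tv); 23:T/A (Tv); 24:A/G (Ti); 27:C/T (Ti).
Of the 7 differences, 3 transitions and 4 transversions over 34 sites: P = 3/34 = 0.088235, Q = 4/34 = 0.117647.
d = −0.5·ln(0.705883) − 0.25·ln(0.764706) = −0.5·(-0.348306) − 0.25·(-0.268264) = 0.2412.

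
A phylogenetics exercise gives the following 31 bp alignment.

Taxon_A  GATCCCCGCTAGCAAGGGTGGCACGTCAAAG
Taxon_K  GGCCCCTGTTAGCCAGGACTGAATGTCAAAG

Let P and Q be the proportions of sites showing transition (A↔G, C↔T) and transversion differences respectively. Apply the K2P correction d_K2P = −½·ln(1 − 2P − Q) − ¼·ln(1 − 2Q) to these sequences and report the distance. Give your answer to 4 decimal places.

The sequences differ at positions 2 (A/G, transition), 3 (T/C, transition), 7 (C/T, transition), 9 (C/T, transition), 14 (A/C, transversion), 18 (G/A, transition), 19 (T/C, transition), 20 (G/T, transversion), 22 (C/A, transversion), 24 (C/T, transition).
Of the 10 differences, 7 transitions and 3 transversions over 31 sites: P = 7/31 = 0.225806, Q = 3/31 = 0.096774.
d = −0.5·ln(0.451614) − 0.25·ln(0.806452) = −0.5·(-0.794927) − 0.25·(-0.215111) = 0.4512.

0.4512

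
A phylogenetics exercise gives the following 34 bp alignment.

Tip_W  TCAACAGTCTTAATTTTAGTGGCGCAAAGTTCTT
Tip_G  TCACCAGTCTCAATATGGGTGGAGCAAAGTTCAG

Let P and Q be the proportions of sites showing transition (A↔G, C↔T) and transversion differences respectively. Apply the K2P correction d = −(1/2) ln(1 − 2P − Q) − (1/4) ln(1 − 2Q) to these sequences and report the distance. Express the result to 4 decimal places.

0.2830

The sequences differ at positions 4 (A/C, transversion), 11 (T/C, transition), 15 (T/A, transversion), 17 (T/G, transversion), 18 (A/G, transition), 23 (C/A, transversion), 33 (T/A, transversion), 34 (T/G, transversion).
Of the 8 differences, 2 transitions and 6 transversions over 34 sites: P = 2/34 = 0.058824, Q = 6/34 = 0.176471.
d = −0.5·ln(0.705881) − 0.25·ln(0.647058) = −0.5·(-0.348309) − 0.25·(-0.435319) = 0.2830.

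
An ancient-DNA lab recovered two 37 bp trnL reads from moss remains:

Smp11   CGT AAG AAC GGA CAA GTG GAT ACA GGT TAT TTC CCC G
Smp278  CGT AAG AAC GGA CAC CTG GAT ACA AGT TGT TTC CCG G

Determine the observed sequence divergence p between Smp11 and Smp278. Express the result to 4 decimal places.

0.1351

Differing sites — 15:A/C; 16:G/C; 25:G/A; 29:A/G; 36:C/G.
There are 5 differences over 37 sites, so p = 5/37 = 0.1351.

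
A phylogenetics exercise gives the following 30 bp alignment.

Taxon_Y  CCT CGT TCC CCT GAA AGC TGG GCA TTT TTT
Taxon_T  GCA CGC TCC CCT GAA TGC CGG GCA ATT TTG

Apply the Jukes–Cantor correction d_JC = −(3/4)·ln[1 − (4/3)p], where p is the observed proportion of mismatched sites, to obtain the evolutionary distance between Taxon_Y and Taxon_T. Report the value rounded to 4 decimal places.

Differing sites — 1:C/G; 3:T/A; 6:T/C; 16:A/T; 19:T/C; 25:T/A; 30:T/G.
p = 7/30 = 0.233333.
d = −0.75 · ln(1 − (4/3)·0.233333) = −0.75 · ln(0.688889) = −0.75 · (-0.372675) = 0.2795.

0.2795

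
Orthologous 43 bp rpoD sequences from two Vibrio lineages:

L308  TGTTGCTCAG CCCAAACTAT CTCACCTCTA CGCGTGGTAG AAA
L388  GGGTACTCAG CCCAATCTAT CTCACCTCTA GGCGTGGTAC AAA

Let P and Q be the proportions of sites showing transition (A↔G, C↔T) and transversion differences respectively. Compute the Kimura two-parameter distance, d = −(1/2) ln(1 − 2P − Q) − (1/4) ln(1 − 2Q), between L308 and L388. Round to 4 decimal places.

0.1550

The sequences differ at positions 1 (T/G, transversion), 3 (T/G, transversion), 5 (G/A, transition), 16 (A/T, transversion), 31 (C/G, transversion), 40 (G/C, transversion).
Of the 6 differences, 1 transition and 5 transversions over 43 sites: P = 1/43 = 0.023256, Q = 5/43 = 0.116279.
d = −0.5·ln(0.837209) − 0.25·ln(0.767442) = −0.5·(-0.177682) − 0.25·(-0.264692) = 0.1550.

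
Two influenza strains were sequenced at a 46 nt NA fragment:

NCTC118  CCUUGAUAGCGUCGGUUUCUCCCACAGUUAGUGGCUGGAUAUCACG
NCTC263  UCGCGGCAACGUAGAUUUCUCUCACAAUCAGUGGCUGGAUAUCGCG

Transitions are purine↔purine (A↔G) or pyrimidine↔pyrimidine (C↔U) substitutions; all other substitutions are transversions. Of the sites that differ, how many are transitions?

Differing sites — 1:C/U (Ti); 3:U/G (Tv); 4:U/C (Ti); 6:A/G (Ti); 7:U/C (Ti); 9:G/A (Ti); 13:C/A (Tv); 15:G/A (Ti); 22:C/U (Ti); 27:G/A (Ti); 29:U/C (Ti); 44:A/G (Ti).
Of the 12 differences, 10 transitions and 2 transversions, so the answer is 10.

10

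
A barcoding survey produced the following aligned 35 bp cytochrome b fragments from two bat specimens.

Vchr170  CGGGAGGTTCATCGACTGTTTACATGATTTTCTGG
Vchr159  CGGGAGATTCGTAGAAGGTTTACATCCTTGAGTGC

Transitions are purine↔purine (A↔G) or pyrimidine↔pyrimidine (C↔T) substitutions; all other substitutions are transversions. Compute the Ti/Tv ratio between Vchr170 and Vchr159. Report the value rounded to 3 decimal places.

The sequences differ at positions 7 (G/A, transition), 11 (A/G, transition), 13 (C/A, transversion), 16 (C/A, transversion), 17 (T/G, transversion), 26 (G/C, transversion), 27 (A/C, transversion), 30 (T/G, transversion), 31 (T/A, transversion), 32 (C/G, transversion), 35 (G/C, transversion).
Of the 11 differences, 2 transitions and 9 transversions, so Ti/Tv = 2/9 = 0.222.

0.222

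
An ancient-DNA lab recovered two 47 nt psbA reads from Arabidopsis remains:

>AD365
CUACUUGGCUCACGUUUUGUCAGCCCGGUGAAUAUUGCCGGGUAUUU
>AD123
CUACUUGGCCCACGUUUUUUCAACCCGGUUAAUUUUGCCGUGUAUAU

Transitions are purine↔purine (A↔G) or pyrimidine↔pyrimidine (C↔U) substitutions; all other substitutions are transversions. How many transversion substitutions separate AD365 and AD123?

5

Differing sites — 10:U/C (Ti); 19:G/U (Tv); 23:G/A (Ti); 30:G/U (Tv); 34:A/U (Tv); 41:G/U (Tv); 46:U/A (Tv).
Of the 7 differences, 2 transitions and 5 transversions, so the answer is 5.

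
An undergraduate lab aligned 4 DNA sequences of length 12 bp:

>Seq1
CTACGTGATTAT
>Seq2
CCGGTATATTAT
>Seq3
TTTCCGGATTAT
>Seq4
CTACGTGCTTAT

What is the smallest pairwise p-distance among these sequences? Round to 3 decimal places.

0.083

Pairwise Hamming distances:
  Seq1 vs Seq2: 6
  Seq1 vs Seq3: 4
  Seq1 vs Seq4: 1
  Seq2 vs Seq3: 7
  Seq2 vs Seq4: 7
  Seq3 vs Seq4: 5
The smallest is 1 mismatch, between Seq1 and Seq4; p = 1/12 = 0.083.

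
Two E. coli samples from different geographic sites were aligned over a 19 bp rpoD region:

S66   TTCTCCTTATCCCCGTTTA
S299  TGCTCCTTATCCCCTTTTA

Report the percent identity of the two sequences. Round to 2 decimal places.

89.47%

The sequences differ at positions 2 (T/G), 15 (G/T).
17 of the 19 sites match, so the percent identity is 17/19 × 100 = 89.47%.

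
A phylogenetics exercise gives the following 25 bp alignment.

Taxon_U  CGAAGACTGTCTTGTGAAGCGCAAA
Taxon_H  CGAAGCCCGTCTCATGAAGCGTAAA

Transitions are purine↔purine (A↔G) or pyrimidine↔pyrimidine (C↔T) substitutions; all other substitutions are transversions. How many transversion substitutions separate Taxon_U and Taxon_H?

Mismatches occur at site 6 (A↔C, transversion), site 8 (T↔C, transition), site 13 (T↔C, transition), site 14 (G↔A, transition), site 22 (C↔T, transition).
Of the 5 differences, 4 transitions and 1 transversion, so the answer is 1.

1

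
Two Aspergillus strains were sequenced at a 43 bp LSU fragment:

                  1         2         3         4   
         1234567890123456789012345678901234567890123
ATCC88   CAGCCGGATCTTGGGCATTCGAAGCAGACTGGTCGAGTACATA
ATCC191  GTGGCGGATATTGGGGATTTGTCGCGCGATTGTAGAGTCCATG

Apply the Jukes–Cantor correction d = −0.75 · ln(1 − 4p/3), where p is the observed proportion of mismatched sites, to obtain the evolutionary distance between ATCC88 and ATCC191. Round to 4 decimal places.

Differing sites — 1:C/G; 2:A/T; 4:C/G; 10:C/A; 16:C/G; 20:C/T; 22:A/T; 23:A/C; 26:A/G; 27:G/C; 28:A/G; 29:C/A; 31:G/T; 34:C/A; 39:A/C; 43:A/G.
p = 16/43 = 0.372093.
d = −0.75 · ln(1 − (4/3)·0.372093) = −0.75 · ln(0.503876) = −0.75 · (-0.685425) = 0.5141.

0.5141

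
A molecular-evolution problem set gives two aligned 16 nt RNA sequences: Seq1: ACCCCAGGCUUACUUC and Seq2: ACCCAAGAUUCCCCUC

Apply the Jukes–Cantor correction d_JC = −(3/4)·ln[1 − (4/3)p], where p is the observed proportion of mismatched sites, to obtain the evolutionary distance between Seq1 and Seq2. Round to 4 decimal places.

Differing sites — 5:C/A; 8:G/A; 9:C/U; 11:U/C; 12:A/C; 14:U/C.
p = 6/16 = 0.375000.
d = −0.75 · ln(1 − (4/3)·0.375000) = −0.75 · ln(0.500000) = −0.75 · (-0.693147) = 0.5199.

0.5199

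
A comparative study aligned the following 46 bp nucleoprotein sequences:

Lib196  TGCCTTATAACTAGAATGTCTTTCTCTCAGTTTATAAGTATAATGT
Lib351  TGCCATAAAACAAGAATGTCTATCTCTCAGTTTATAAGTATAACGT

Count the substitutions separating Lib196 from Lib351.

5

Mismatches occur at site 5 (T↔A), site 8 (T↔A), site 12 (T↔A), site 22 (T↔A), site 44 (T↔C).
That gives 5 mismatches out of 46 aligned sites, so the Hamming distance is 5.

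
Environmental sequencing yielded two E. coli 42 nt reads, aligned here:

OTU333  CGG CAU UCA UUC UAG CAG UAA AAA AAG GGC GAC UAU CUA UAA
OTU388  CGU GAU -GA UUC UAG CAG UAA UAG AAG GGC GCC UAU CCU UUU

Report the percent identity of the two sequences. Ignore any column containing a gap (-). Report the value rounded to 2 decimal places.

75.61%

Excluding the 1 gap column leaves 41 comparable sites.
Differing sites — 3:G/U; 4:C/G; 8:C/G; 22:A/U; 24:A/G; 32:A/C; 38:U/C; 39:A/U; 41:A/U; 42:A/U.
31 of the 41 comparable sites match, so the percent identity is 31/41 × 100 = 75.61%.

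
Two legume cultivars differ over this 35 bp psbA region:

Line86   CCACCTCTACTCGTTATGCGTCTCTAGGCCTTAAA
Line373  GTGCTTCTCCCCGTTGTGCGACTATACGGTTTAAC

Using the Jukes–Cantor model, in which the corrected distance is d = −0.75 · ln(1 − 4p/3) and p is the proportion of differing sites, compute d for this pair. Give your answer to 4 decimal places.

Differing sites — 1:C/G; 2:C/T; 3:A/G; 5:C/T; 9:A/C; 11:T/C; 16:A/G; 21:T/A; 24:C/A; 27:G/C; 29:C/G; 30:C/T; 35:A/C.
p = 13/35 = 0.371429.
d = −0.75 · ln(1 − (4/3)·0.371429) = −0.75 · ln(0.504761) = −0.75 · (-0.683670) = 0.5128.

0.5128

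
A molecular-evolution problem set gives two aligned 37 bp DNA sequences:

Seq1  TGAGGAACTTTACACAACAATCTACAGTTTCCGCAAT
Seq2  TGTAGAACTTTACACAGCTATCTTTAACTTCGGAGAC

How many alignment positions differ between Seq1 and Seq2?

12

The sequences differ at positions 3 (A/T), 4 (G/A), 17 (A/G), 19 (A/T), 24 (A/T), 25 (C/T), 27 (G/A), 28 (T/C), 32 (C/G), 34 (C/A), 35 (A/G), 37 (T/C).
That gives 12 mismatches out of 37 aligned sites, so the Hamming distance is 12.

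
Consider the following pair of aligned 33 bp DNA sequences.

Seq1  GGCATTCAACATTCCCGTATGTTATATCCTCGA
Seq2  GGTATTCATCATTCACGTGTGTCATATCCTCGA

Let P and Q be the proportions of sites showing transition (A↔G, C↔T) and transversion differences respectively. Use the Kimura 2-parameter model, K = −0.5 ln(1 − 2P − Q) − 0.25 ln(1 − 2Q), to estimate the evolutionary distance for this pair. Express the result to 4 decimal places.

0.1711

Mismatches occur at site 3 (C→T, transition), site 9 (A→T, transversion), site 15 (C→A, transversion), site 19 (A→G, transition), site 23 (T→C, transition).
Of the 5 differences, 3 transitions and 2 transversions over 33 sites: P = 3/33 = 0.090909, Q = 2/33 = 0.060606.
d = −0.5·ln(0.757576) − 0.25·ln(0.878788) = −0.5·(-0.277631) − 0.25·(-0.129212) = 0.1711.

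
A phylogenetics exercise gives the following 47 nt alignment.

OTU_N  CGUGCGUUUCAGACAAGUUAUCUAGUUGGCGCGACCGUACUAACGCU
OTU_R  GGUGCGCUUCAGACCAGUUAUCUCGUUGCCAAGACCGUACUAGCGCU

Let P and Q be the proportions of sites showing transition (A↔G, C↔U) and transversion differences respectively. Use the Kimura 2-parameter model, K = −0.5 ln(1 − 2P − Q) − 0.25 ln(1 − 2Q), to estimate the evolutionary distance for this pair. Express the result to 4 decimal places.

Differing sites — 1:C/G (Tv); 7:U/C (Ti); 15:A/C (Tv); 24:A/C (Tv); 29:G/C (Tv); 31:G/A (Ti); 32:C/A (Tv); 43:A/G (Ti).
Of the 8 differences, 3 transitions and 5 transversions over 47 sites: P = 3/47 = 0.063830, Q = 5/47 = 0.106383.
d = −0.5·ln(0.765957) − 0.25·ln(0.787234) = −0.5·(-0.266629) − 0.25·(-0.239230) = 0.1931.

0.1931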